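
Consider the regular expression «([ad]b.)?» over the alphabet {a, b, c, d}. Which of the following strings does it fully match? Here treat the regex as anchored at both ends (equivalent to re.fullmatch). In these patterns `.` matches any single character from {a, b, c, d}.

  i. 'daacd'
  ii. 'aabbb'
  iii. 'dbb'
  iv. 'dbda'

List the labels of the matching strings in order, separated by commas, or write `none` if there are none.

iii

i → no match
ii → no match
iii → match
iv → no match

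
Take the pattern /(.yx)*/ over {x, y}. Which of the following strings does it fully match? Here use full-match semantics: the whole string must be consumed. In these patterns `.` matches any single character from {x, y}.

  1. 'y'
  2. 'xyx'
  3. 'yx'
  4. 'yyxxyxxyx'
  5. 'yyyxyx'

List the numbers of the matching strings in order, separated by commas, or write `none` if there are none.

1 → no match
2 → match
3 → no match
4 → match
5 → no match

2, 4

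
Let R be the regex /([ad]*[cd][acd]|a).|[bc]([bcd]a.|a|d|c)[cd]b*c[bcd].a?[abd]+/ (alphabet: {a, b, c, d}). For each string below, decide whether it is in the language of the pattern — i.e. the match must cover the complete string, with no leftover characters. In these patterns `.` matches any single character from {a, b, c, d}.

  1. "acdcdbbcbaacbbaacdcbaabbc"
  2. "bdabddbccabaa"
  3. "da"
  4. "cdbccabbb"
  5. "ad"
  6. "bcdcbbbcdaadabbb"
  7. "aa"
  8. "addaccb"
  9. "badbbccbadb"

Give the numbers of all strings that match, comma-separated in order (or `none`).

5, 7, 8, 9

1 → no match
2 → no match
3 → no match
4 → no match
5 → match
6 → no match
7 → match
8 → match
9 → match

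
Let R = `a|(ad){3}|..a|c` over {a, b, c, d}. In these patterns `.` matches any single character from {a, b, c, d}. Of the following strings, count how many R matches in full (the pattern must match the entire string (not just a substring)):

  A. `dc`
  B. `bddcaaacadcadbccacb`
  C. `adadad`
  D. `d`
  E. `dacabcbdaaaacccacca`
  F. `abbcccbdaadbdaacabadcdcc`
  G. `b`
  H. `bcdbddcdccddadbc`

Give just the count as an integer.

1

A → no match
B → no match
C → match
D → no match
E → no match
F → no match
G → no match
H → no match
Total matched: 1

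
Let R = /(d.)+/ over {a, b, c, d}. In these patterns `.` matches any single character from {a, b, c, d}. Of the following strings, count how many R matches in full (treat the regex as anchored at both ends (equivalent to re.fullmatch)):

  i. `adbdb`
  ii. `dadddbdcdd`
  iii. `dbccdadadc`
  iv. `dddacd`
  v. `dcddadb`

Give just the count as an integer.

i → no match — must start with `d`
ii → match
iii → no match
iv → no match
v → no match
Total matched: 1

1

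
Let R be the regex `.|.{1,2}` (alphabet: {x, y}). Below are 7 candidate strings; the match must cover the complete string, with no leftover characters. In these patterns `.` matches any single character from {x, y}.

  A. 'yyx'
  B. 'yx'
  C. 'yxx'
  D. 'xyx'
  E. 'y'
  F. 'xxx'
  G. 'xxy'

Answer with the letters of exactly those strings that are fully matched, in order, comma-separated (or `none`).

B, E

A. 'yyx' → no match
B. 'yx' → match
C. 'yxx' → no match
D. 'xyx' → no match
E. 'y' → match
F. 'xxx' → no match
G. 'xxy' → no match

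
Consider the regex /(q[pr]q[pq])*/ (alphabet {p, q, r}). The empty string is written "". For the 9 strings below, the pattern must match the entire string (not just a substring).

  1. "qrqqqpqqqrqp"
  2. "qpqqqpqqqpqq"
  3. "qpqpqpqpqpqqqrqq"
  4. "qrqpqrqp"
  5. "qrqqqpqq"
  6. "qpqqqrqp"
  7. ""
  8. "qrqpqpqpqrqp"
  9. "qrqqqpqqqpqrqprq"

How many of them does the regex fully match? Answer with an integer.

8

1 → match
2 → match
3 → match
4 → match
5 → match
6 → match
7 → match
8 → match
9 → no match
Total matched: 8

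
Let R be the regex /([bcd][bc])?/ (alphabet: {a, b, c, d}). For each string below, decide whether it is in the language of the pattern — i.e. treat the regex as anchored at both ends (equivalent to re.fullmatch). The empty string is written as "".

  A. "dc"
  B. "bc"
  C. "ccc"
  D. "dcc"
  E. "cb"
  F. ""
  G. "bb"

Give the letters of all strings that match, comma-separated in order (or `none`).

A, B, E, F, G

A. "dc" → match
B. "bc" → match
C. "ccc" → no match
D. "dcc" → no match
E. "cb" → match
F. "" → match
G. "bb" → match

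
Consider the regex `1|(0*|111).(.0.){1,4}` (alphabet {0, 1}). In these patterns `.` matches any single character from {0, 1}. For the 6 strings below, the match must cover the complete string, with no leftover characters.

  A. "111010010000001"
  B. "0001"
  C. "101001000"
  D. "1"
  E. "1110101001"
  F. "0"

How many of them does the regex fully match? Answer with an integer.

3

A → no match
B → match
C → no match
D → match
E → match
F → no match
Total matched: 3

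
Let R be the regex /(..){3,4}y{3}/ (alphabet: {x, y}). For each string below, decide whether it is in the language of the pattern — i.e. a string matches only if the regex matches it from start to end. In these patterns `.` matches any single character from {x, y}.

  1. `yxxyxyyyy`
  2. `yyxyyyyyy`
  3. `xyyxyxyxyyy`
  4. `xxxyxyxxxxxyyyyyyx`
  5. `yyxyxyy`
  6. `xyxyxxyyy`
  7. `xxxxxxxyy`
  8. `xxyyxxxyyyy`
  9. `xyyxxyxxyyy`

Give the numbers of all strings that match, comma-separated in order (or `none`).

1, 2, 3, 6, 8, 9

1 → match
2 → match
3 → match
4 → no match — must end with `y`
5 → no match
6 → match
7 → no match
8 → match
9 → match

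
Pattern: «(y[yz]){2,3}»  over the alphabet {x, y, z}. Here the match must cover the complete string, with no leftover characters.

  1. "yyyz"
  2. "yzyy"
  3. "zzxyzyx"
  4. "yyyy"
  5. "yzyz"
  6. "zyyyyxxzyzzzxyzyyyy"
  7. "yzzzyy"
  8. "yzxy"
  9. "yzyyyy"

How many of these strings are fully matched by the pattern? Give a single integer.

1 → match
2 → match
3 → no match — must start with "y"
4 → match
5 → match
6 → no match — must start with "y"
7 → no match
8 → no match
9 → match
Total matched: 5

5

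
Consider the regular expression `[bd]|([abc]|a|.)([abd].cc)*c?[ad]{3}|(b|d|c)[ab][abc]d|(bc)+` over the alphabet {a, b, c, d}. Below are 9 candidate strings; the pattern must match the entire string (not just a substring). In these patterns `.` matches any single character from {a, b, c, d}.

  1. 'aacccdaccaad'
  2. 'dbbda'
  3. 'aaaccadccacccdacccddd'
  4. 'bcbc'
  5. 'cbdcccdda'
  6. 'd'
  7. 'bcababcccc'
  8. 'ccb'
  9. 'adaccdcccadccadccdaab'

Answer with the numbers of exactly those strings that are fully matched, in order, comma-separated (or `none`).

1, 3, 4, 5, 6

1 → match
2 → no match
3 → match
4 → match
5 → match
6 → match
7 → no match
8 → no match
9 → no match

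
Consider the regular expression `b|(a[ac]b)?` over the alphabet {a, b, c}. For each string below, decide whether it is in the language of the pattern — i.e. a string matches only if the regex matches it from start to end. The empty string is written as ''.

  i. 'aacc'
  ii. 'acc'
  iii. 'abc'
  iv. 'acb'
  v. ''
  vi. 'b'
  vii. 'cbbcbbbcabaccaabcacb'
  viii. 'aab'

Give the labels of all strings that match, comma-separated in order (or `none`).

i → no match
ii → no match
iii → no match
iv → match
v → match
vi → match
vii → no match
viii → match

iv, v, vi, viii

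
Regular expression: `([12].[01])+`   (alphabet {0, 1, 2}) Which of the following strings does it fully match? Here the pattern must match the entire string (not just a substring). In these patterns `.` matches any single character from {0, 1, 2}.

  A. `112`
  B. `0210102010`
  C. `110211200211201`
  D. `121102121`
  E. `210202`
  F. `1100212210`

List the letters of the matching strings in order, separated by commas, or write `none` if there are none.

C

A → no match
B → no match
C → match
D → no match
E → no match
F → no match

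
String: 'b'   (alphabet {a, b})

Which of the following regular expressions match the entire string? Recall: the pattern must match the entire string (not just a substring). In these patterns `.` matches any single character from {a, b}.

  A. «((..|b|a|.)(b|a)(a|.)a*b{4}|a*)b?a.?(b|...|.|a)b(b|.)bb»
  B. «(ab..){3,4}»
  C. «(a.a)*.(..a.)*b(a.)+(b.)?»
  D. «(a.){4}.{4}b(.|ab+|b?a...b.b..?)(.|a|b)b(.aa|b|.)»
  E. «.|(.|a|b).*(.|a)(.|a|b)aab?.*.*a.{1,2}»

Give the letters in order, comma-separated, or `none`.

E

A → no match — must end with 'bb'
B → no match — must start with 'ab'
C → no match
D → no match — must start with 'a'
E → match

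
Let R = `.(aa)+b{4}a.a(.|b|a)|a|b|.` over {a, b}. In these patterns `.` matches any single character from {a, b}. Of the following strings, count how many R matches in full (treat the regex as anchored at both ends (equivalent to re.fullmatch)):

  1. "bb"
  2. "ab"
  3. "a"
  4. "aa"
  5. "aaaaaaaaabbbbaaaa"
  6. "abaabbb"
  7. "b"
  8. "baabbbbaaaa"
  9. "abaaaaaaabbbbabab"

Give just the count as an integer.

1 → no match
2 → no match
3 → match
4 → no match
5 → match
6 → no match
7 → match
8 → match
9 → no match
Total matched: 4

4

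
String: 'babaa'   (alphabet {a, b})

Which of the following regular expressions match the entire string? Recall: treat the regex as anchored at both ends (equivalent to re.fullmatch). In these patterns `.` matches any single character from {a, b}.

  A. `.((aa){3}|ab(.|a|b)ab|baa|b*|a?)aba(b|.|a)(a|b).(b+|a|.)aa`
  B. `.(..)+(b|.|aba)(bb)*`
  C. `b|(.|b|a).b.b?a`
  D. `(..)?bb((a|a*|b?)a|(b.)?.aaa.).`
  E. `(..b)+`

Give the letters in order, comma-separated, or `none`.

C

A → no match
B → no match
C → match
D → no match
E → no match — must end with 'b'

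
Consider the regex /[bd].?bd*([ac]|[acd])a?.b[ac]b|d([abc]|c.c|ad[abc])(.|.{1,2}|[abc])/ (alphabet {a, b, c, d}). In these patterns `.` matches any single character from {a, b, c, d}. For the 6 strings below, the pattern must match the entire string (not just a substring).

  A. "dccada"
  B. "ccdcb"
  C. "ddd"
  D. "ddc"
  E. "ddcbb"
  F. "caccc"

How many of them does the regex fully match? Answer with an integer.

A → no match
B → no match
C → no match
D → no match
E → no match
F → no match
Total matched: 0

0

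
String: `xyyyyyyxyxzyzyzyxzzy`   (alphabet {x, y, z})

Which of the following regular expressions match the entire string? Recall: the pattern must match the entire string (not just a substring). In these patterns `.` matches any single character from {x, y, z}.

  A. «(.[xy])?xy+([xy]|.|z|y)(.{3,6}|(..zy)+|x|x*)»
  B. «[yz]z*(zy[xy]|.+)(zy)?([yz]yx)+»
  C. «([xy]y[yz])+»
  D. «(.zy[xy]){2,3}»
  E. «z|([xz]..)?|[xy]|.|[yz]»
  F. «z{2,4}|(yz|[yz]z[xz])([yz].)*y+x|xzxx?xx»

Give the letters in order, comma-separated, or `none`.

A → match
B → no match — must end with `yx`
C → no match
D → no match
E → no match
F → no match

A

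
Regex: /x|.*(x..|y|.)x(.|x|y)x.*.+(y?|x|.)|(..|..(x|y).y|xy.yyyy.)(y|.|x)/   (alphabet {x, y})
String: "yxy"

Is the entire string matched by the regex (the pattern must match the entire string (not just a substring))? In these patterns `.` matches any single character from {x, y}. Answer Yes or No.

Yes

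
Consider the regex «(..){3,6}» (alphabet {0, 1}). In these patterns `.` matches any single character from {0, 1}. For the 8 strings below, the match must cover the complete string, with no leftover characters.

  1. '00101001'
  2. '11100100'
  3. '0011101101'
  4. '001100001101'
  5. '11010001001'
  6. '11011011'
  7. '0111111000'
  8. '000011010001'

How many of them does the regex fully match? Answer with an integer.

7

1 → match
2 → match
3 → match
4 → match
5 → no match
6 → match
7 → match
8 → match
Total matched: 7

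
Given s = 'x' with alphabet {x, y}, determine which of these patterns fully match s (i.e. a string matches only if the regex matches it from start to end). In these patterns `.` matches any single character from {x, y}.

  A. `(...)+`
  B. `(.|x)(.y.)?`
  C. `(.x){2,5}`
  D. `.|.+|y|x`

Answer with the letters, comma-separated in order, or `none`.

A → no match
B → match
C → no match
D → match

B, D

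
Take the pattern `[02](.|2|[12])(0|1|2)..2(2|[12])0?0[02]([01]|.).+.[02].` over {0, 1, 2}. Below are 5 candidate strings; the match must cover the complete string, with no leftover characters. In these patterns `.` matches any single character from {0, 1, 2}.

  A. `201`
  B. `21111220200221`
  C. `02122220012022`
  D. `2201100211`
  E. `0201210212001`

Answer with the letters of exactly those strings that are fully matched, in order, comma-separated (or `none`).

A. `201` → no match
B → match
C → match
D. `2201100211` → no match
E → no match

B, C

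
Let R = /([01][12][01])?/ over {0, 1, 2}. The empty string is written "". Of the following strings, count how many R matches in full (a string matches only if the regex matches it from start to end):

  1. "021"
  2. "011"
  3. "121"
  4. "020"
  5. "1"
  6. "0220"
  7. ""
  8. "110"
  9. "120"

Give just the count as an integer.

1 → match
2 → match
3 → match
4 → match
5 → no match
6 → no match
7 → match
8 → match
9 → match
Total matched: 7

7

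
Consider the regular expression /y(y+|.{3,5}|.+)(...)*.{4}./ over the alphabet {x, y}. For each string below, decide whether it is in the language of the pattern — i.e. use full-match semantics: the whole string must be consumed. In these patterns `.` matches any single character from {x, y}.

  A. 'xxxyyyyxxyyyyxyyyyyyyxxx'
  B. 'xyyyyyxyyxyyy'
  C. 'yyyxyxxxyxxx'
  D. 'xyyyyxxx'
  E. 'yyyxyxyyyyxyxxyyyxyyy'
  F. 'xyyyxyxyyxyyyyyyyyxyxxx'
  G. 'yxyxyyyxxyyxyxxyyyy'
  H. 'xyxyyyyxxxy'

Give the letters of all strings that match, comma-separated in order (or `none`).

C, E, G

A → no match — must start with 'y'
B → no match — must start with 'y'
C → match
D → no match — must start with 'y'
E → match
F → no match — must start with 'y'
G → match
H → no match — must start with 'y'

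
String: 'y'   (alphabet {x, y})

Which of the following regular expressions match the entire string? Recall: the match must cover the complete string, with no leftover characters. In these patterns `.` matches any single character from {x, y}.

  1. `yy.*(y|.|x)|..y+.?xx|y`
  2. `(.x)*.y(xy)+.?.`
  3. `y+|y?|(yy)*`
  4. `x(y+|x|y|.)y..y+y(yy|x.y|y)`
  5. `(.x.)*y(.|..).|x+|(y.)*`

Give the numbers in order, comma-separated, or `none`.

1 → match
2 → no match
3 → match
4 → no match — must start with 'x'
5 → no match

1, 3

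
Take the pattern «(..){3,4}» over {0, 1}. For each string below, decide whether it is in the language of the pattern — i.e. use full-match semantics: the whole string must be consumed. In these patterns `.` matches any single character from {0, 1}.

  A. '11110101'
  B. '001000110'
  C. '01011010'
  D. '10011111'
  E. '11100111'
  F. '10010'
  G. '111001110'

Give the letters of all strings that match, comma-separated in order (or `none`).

A → match
B → no match
C → match
D → match
E → match
F → no match
G → no match

A, C, D, E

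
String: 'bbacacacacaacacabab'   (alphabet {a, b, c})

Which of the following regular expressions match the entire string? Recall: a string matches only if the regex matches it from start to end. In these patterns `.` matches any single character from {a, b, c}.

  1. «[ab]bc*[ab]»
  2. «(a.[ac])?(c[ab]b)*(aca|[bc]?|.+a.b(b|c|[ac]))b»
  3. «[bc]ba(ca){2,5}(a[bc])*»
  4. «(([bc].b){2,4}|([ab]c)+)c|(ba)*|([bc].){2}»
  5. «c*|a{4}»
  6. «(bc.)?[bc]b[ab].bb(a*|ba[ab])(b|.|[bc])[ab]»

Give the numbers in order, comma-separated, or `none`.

3

1 → no match
2 → no match
3 → match
4 → no match
5 → no match
6 → no match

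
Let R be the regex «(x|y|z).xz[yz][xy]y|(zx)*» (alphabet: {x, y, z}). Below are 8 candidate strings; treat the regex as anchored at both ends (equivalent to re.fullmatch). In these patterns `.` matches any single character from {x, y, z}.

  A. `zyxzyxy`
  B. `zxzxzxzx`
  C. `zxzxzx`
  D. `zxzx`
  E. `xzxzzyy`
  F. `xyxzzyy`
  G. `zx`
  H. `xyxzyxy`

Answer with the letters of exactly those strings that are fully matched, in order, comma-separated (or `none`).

A, B, C, D, E, F, G, H

A → match
B → match
C → match
D → match
E → match
F → match
G → match
H → match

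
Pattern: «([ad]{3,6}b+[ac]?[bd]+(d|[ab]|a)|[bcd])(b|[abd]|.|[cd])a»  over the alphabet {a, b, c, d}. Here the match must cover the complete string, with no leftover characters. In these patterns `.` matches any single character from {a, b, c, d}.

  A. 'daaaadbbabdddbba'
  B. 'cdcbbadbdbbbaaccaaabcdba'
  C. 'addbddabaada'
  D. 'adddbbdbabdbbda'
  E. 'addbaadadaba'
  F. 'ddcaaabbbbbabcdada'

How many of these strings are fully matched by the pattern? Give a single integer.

A → match
B → no match
C → no match
D → no match
E → no match
F → no match
Total matched: 1

1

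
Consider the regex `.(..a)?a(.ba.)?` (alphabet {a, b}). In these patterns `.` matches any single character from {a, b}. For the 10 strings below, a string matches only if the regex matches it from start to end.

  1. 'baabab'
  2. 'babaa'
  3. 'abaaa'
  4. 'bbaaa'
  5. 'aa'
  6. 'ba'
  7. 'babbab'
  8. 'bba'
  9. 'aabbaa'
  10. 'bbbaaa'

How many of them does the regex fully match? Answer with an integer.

1 → match
2 → match
3 → match
4 → match
5 → match
6 → match
7 → match
8 → no match
9 → match
10 → no match
Total matched: 8

8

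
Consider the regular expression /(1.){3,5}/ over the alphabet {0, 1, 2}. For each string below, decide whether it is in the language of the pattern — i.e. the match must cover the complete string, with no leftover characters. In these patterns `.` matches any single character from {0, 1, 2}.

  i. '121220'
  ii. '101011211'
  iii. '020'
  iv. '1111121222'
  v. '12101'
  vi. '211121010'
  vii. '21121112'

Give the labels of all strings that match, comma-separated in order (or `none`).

none

i → no match
ii → no match
iii → no match — must start with '1'
iv → no match
v → no match
vi → no match — must start with '1'
vii → no match — must start with '1'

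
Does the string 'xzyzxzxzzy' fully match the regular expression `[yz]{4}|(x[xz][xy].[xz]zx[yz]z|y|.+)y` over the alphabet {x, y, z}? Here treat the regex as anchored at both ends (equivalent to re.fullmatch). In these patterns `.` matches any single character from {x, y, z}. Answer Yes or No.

Yes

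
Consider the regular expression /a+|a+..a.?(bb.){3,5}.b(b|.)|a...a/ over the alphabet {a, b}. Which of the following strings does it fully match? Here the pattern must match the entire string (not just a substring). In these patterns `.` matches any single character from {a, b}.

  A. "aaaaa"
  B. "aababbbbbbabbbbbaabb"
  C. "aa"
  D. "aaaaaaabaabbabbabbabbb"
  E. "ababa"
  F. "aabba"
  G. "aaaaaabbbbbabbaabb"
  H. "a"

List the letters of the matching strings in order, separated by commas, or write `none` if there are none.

A, B, C, D, E, F, G, H

A → match
B → match
C → match
D → match
E → match
F → match
G → match
H → match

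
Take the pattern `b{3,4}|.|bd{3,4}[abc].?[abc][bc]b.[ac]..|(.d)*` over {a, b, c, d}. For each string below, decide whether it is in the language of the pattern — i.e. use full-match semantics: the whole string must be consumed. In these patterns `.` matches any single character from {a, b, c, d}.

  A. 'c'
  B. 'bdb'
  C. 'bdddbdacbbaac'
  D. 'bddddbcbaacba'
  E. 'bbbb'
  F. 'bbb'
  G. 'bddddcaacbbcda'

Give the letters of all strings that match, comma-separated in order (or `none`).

A → match
B → no match
C → match
D → no match
E → match
F → match
G → match

A, C, E, F, G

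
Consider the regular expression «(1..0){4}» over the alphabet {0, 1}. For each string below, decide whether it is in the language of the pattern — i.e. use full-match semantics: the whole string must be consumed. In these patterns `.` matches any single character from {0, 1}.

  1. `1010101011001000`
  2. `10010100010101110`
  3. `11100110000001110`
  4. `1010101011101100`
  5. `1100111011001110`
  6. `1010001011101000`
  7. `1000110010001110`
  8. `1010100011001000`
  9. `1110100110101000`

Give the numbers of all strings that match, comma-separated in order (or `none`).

1, 4, 5, 7, 8

1 → match
2 → no match
3 → no match
4 → match
5 → match
6 → no match
7 → match
8 → match
9 → no match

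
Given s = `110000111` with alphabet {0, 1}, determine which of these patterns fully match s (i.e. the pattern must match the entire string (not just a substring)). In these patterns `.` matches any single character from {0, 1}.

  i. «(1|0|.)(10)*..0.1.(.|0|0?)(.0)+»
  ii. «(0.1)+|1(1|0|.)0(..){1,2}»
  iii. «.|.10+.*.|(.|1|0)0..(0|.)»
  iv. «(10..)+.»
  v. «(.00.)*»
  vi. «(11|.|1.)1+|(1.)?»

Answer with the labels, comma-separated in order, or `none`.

iii

i → no match — must end with `0`
ii → no match
iii → match
iv → no match — must start with `10`
v → no match
vi → no match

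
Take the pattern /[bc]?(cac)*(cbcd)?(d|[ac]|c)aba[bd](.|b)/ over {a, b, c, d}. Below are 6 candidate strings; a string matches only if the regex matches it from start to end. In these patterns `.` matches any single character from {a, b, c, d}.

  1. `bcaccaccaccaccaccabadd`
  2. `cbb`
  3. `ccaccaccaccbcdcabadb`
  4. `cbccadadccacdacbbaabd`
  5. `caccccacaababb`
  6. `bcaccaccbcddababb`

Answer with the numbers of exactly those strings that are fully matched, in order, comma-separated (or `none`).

1 → match
2 → no match
3 → match
4 → no match
5 → no match
6 → match

1, 3, 6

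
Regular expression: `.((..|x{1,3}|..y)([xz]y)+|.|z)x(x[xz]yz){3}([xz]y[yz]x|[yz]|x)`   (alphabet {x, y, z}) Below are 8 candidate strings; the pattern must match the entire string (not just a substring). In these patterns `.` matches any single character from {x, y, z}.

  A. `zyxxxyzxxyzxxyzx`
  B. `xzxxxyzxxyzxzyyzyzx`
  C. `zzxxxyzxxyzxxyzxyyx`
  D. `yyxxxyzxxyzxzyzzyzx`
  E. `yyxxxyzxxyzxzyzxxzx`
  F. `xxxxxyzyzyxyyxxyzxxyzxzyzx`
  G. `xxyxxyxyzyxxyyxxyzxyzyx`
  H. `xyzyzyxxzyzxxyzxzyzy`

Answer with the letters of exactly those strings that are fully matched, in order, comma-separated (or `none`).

A, C, D, H

A → match
B → no match
C → match
D → match
E → no match
F → no match
G → no match
H → match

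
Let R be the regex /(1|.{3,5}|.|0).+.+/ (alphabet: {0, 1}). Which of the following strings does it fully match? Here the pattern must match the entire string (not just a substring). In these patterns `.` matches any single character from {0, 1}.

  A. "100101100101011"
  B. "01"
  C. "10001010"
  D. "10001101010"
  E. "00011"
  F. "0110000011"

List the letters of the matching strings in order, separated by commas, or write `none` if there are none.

A, C, D, E, F

A → match
B. "01" → no match
C. "10001010" → match
D. "10001101010" → match
E. "00011" → match
F. "0110000011" → match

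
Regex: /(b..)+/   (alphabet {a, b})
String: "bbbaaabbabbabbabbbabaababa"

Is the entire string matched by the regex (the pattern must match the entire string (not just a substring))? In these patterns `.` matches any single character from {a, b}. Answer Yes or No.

No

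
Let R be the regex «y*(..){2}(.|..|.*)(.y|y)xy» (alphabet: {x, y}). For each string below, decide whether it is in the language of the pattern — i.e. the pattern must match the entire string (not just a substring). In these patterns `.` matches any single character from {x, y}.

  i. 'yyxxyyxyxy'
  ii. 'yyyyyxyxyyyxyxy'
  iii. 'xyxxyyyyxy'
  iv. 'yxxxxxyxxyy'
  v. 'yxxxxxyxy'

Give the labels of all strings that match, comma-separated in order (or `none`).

i, ii, iii, v

i → match
ii → match
iii → match
iv → no match — must end with 'yxy'
v → match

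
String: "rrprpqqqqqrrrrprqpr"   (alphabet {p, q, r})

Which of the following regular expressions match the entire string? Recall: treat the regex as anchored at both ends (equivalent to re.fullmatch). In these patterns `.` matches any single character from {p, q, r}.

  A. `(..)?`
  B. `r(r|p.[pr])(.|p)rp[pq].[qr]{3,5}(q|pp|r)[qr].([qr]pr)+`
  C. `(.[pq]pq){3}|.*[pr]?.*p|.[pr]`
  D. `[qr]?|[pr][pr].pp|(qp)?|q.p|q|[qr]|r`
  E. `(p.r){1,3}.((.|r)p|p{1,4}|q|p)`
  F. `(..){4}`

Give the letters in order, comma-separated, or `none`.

A → no match
B → match
C → no match
D → no match
E → no match — must start with "p"
F → no match

B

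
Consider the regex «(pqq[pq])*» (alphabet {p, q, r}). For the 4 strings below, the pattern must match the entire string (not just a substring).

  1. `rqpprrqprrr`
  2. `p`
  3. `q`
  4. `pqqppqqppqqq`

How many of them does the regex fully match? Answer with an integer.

1 → no match
2 → no match
3 → no match
4 → match
Total matched: 1

1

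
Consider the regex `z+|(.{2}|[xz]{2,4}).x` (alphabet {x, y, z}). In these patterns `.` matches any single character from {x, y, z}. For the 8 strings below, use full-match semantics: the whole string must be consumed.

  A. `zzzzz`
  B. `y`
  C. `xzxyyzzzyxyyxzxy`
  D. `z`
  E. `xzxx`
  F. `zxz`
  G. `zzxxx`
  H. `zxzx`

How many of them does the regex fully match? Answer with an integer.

A. `zzzzz` → match
B. `y` → no match
C → no match
D. `z` → match
E. `xzxx` → match
F. `zxz` → no match
G. `zzxxx` → match
H. `zxzx` → match
Total matched: 5

5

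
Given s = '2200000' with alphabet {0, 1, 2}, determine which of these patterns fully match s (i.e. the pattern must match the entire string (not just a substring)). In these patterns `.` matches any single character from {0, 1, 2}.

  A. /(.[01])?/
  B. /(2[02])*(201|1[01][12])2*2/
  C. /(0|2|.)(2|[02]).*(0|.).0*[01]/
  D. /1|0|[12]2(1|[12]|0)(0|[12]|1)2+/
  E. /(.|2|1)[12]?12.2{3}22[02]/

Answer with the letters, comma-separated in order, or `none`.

C

A → no match
B → no match — must end with '2'
C → match
D → no match
E → no match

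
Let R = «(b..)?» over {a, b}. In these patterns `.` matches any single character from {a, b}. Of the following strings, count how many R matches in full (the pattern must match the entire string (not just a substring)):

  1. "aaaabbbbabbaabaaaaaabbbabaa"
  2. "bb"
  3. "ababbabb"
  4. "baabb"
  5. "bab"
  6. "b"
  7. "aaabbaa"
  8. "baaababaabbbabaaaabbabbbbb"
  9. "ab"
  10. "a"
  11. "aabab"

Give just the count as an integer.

1

1 → no match
2 → no match
3 → no match
4 → no match
5 → match
6 → no match
7 → no match
8 → no match
9 → no match
10 → no match
11 → no match
Total matched: 1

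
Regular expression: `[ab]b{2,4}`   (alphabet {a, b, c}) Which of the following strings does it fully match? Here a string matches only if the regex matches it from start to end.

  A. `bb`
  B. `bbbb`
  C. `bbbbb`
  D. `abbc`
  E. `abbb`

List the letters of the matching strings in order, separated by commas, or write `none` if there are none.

B, C, E

A → no match
B → match
C → match
D → no match — must end with `b`
E → match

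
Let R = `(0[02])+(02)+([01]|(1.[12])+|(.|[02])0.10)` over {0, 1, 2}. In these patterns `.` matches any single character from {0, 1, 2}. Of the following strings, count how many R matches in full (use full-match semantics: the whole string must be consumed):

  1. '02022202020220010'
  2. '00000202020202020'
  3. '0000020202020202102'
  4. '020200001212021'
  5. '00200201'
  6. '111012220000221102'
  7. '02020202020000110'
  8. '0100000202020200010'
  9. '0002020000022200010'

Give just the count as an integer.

2

1 → no match
2 → match
3 → match
4 → no match
5 → no match
6 → no match — must start with '0'
7 → no match
8 → no match
9 → no match
Total matched: 2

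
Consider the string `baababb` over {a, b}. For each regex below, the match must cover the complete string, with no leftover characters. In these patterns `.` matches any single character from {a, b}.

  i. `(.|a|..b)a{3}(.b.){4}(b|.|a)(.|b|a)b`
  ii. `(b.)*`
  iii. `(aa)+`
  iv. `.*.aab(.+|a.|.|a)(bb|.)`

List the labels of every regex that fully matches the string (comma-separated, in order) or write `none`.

i → no match
ii → no match
iii → no match — must start with `aa`
iv → match

iv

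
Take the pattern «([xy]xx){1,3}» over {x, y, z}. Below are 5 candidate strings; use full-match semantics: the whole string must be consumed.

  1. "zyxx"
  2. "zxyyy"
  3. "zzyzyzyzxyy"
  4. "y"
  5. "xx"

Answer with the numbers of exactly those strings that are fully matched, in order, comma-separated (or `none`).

none

1 → no match
2 → no match — must end with "xx"
3 → no match — must end with "xx"
4 → no match — must end with "xx"
5 → no match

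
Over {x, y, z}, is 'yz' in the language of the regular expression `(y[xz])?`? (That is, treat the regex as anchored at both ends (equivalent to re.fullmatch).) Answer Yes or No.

Yes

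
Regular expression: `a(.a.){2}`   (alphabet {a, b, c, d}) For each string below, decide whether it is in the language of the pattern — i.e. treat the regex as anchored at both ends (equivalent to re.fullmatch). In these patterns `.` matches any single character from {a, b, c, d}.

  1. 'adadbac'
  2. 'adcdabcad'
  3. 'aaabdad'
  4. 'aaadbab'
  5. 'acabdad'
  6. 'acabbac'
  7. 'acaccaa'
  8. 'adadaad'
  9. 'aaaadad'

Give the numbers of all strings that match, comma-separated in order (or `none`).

1 → match
2 → no match
3 → match
4 → match
5 → match
6 → match
7 → match
8 → match
9 → match

1, 3, 4, 5, 6, 7, 8, 9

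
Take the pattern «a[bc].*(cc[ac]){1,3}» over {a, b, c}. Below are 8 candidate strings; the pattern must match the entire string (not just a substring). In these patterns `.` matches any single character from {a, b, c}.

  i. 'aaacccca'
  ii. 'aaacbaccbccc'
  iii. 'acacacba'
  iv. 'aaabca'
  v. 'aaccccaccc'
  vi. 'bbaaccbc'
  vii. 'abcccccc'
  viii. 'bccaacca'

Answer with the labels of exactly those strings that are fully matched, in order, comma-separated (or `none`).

vii

i. 'aaacccca' → no match
ii. 'aaacbaccbccc' → no match
iii. 'acacacba' → no match
iv. 'aaabca' → no match
v. 'aaccccaccc' → no match
vi. 'bbaaccbc' → no match — must start with 'a'
vii. 'abcccccc' → match
viii. 'bccaacca' → no match — must start with 'a'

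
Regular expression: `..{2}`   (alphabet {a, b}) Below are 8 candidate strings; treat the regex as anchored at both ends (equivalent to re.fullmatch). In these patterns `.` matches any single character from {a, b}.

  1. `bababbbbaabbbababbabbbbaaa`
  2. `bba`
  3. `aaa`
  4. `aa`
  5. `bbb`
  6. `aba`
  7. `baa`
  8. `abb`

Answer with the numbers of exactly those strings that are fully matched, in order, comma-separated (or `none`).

2, 3, 5, 6, 7, 8

1 → no match
2. `bba` → match
3. `aaa` → match
4. `aa` → no match
5. `bbb` → match
6. `aba` → match
7. `baa` → match
8. `abb` → match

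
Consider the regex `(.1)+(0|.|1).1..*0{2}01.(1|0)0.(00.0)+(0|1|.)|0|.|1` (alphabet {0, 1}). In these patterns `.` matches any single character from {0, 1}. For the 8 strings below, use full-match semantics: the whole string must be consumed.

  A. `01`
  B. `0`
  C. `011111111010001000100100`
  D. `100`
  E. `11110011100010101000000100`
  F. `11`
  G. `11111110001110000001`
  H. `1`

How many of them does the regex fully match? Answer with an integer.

5

A. `01` → no match
B. `0` → match
C → match
D. `100` → no match
E → match
F. `11` → no match
G → match
H. `1` → match
Total matched: 5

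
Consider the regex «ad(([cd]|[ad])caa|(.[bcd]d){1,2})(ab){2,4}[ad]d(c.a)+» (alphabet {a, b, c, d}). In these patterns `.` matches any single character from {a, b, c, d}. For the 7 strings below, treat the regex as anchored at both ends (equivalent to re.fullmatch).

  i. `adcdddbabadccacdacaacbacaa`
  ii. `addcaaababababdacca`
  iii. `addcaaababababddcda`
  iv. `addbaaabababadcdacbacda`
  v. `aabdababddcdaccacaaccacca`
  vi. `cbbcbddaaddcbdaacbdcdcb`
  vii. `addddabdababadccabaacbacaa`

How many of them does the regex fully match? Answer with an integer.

1

i → no match
ii → no match
iii → match
iv → no match
v → no match — must start with `ad`
vi → no match — must start with `ad`
vii → no match
Total matched: 1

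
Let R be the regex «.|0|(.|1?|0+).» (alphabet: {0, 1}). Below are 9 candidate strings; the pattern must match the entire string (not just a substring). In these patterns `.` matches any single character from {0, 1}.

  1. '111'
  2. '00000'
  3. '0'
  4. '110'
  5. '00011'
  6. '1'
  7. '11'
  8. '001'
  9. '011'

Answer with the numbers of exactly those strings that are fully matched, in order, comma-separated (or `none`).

2, 3, 6, 7, 8

1. '111' → no match
2. '00000' → match
3. '0' → match
4. '110' → no match
5. '00011' → no match
6. '1' → match
7. '11' → match
8. '001' → match
9. '011' → no match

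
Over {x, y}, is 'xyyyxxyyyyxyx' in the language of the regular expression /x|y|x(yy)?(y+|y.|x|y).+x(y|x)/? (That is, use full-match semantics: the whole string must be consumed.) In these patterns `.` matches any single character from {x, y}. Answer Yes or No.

No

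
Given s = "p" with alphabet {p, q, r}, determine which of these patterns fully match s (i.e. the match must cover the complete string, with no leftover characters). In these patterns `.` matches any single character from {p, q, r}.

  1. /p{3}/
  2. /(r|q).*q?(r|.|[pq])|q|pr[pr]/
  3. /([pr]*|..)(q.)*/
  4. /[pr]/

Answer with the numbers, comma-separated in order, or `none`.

1 → no match
2 → no match
3 → match
4 → match

3, 4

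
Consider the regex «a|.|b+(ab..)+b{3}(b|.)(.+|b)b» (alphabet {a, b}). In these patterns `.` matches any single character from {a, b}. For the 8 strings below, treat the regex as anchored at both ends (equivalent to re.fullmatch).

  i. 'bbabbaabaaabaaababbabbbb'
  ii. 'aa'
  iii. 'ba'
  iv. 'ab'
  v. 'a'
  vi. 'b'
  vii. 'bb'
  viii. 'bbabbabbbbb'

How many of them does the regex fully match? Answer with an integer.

2

i → no match
ii → no match
iii → no match
iv → no match
v → match
vi → match
vii → no match
viii → no match
Total matched: 2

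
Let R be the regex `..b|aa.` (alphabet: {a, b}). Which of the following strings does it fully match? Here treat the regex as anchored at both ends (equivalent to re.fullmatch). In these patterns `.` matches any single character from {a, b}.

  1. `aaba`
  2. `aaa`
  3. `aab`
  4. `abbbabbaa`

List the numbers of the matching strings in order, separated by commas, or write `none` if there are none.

2, 3

1. `aaba` → no match
2. `aaa` → match
3. `aab` → match
4. `abbbabbaa` → no match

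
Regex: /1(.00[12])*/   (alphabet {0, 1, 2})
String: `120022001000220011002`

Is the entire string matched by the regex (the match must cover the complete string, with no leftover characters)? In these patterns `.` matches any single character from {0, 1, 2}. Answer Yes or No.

Yes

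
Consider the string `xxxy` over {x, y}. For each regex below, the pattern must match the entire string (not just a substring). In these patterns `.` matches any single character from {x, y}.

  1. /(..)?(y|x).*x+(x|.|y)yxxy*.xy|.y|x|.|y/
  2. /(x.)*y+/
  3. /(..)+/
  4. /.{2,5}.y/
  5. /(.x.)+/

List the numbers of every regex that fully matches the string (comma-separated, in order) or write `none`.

3, 4

1 → no match
2 → no match
3 → match
4 → match
5 → no match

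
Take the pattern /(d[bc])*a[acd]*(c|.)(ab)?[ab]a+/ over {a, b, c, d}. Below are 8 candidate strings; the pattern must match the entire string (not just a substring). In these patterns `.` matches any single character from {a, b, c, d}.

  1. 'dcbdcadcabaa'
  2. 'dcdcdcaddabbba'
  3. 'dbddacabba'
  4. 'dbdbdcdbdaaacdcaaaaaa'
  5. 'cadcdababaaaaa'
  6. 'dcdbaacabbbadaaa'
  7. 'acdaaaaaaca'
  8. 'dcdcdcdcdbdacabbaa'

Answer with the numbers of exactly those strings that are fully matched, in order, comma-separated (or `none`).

none

1. 'dcbdcadcabaa' → no match
2 → no match
3. 'dbddacabba' → no match
4 → no match
5 → no match
6 → no match
7. 'acdaaaaaaca' → no match
8 → no match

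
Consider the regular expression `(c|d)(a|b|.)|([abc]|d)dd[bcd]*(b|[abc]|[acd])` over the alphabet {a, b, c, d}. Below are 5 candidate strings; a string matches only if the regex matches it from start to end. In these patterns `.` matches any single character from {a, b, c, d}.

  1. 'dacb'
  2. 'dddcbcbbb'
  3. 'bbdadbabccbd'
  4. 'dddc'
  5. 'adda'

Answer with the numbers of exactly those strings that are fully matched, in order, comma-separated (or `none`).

1 → no match
2 → match
3 → no match
4 → match
5 → match

2, 4, 5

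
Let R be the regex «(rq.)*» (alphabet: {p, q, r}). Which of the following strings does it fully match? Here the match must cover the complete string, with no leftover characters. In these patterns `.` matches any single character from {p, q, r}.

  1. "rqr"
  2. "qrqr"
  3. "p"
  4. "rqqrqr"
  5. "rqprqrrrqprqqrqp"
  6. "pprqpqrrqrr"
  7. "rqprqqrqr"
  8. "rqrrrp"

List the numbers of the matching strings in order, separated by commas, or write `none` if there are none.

1, 4, 7

1. "rqr" → match
2. "qrqr" → no match
3. "p" → no match
4. "rqqrqr" → match
5 → no match
6. "pprqpqrrqrr" → no match
7. "rqprqqrqr" → match
8. "rqrrrp" → no match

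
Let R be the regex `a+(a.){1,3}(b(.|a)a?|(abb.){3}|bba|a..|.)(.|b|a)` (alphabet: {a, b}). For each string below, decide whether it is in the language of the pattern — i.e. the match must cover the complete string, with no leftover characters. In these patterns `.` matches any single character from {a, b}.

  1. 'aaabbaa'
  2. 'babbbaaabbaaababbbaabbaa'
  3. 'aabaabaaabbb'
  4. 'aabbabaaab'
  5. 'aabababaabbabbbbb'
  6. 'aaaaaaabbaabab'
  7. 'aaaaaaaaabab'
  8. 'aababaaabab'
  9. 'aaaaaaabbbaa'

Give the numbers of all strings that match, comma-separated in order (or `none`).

1, 7, 8, 9

1. 'aaabbaa' → match
2 → no match — must start with 'a'
3. 'aabaabaaabbb' → no match
4. 'aabbabaaab' → no match
5 → no match
6 → no match
7. 'aaaaaaaaabab' → match
8. 'aababaaabab' → match
9. 'aaaaaaabbbaa' → match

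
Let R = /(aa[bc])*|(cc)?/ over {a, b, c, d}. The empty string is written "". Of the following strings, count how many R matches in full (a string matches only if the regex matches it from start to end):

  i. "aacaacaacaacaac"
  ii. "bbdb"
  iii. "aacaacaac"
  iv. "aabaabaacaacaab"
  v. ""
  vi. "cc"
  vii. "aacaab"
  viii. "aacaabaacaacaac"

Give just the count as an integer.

i → match
ii → no match
iii → match
iv → match
v → match
vi → match
vii → match
viii → match
Total matched: 7

7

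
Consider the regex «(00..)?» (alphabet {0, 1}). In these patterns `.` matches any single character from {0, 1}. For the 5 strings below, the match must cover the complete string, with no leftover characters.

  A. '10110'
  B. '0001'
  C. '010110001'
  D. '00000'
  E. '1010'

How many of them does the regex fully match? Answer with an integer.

A → no match
B → match
C → no match
D → no match
E → no match
Total matched: 1

1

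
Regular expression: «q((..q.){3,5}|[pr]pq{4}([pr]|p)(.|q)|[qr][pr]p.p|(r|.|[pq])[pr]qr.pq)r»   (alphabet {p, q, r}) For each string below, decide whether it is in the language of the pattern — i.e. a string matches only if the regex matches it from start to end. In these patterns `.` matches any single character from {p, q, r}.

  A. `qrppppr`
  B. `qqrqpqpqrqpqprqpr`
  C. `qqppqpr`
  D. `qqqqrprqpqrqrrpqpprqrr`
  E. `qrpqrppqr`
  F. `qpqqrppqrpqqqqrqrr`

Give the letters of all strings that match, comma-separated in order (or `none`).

A, C, D, E, F

A. `qrppppr` → match
B → no match
C. `qqppqpr` → match
D → match
E. `qrpqrppqr` → match
F → match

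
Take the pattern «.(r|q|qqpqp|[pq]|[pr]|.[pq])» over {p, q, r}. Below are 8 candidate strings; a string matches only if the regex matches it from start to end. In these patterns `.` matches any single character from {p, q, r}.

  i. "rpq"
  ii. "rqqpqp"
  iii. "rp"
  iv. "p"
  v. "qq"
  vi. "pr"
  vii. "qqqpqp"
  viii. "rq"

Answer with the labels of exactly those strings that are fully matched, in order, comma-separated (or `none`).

i, ii, iii, v, vi, vii, viii

i → match
ii → match
iii → match
iv → no match
v → match
vi → match
vii → match
viii → match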